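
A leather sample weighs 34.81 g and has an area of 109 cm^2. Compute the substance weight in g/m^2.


Substance weight = mass / area x 10000
SW = 34.81 / 109 x 10000
SW = 3193.6 g/m^2


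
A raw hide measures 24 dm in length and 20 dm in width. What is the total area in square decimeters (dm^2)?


480 dm^2

Area = length x width
Area = 24 x 20 = 480 dm^2


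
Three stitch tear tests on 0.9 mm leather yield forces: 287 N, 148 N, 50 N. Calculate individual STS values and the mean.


STS1 = 318.9 N/mm
STS2 = 164.4 N/mm
STS3 = 55.6 N/mm
Mean = 179.6 N/mm


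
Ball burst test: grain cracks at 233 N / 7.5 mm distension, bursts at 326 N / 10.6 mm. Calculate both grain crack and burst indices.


Crack index = 31.1 N/mm
Burst index = 30.8 N/mm

Crack index = 233 / 7.5 = 31.1 N/mm
Burst index = 326 / 10.6 = 30.8 N/mm


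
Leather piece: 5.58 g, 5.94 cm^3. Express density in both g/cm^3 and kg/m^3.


Density = 5.58 / 5.94 = 0.939 g/cm^3
Convert: 0.939 x 1000 = 939 kg/m^3


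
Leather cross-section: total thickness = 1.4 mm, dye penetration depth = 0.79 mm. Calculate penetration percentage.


Penetration% = 0.79 / 1.4 x 100
Penetration = 56.4%


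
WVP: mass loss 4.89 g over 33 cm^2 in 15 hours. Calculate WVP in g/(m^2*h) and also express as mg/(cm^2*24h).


WVP = 98.79 g/(m^2*h)
Daily rate = 237.09 mg/(cm^2*24h)

WVP = 4.89 / (33 x 15) x 10000 = 98.79 g/(m^2*h)
Mass loss in mg = 4.89 x 1000 = 4890 mg
Per cm^2 per 24h in mg: 4890 x 24 / (33 x 15) = 117360 / 495 = 237.09 mg/(cm^2*24h)


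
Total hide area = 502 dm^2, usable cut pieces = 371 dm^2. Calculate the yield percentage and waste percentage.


Yield = 73.9%
Waste = 26.1%

Yield = 371 / 502 x 100 = 73.9%
Waste = 502 - 371 = 131 dm^2
Waste% = 100 - 73.9 = 26.1%


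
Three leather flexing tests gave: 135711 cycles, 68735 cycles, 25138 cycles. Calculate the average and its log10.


Average = 76528 cycles
log10 = 4.88

Average = (135711 + 68735 + 25138) / 3 = 76528 cycles
log10(76528) = 4.88


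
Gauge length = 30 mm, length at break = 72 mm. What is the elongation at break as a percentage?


Extension = 72 - 30 = 42 mm
Elongation = 42 / 30 x 100 = 140.0%


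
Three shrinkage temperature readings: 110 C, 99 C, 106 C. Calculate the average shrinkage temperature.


105.0 C


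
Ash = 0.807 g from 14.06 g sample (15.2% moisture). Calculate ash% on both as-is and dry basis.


As-is ash = 5.74%
Dry-basis ash = 6.77%

As-is ash% = 0.807 / 14.06 x 100 = 5.74%
Dry mass = 14.06 x (100 - 15.2) / 100 = 11.92288 g
Dry-basis ash% = 0.807 / 11.92288 x 100 = 6.77%


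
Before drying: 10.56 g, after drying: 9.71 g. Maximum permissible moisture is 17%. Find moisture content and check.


MC = (10.56 - 9.71) / 10.56 x 100 = 8.0%
Maximum: 17%
Acceptable: Yes


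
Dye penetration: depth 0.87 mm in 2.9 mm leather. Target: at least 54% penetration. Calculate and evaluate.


Penetration = 30.0%
Meets target: No

Penetration = 0.87 / 2.9 x 100 = 30.0%
Target: 54%
Meets target: No


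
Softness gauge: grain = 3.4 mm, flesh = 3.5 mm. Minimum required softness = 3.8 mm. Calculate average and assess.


Average softness = 3.45 mm
Meets requirement: No

Average = (3.4 + 3.5) / 2 = 3.45 mm
Minimum = 3.8 mm
Meets requirement: No


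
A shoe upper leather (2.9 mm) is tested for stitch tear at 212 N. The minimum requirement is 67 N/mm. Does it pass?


STS = 212 / 2.9 = 73.1 N/mm
Minimum required: 67 N/mm
Passes: Yes


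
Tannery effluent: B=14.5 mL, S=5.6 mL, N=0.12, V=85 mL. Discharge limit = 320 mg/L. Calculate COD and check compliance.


COD = (14.5 - 5.6) x 0.12 x 8000 / 85 = 100.5 mg/L
Limit: 320 mg/L
Compliant: Yes


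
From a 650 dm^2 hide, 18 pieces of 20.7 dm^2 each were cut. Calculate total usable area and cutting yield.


Usable area = 372.6 dm^2
Yield = 57.3%


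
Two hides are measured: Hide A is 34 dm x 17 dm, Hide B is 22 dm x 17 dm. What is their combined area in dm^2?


Hide A area = 34 x 17 = 578 dm^2
Hide B area = 22 x 17 = 374 dm^2
Total = 578 + 374 = 952 dm^2


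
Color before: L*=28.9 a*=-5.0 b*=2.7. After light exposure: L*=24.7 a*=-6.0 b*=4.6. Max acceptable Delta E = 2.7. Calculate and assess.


Delta E = 4.72
Passes: No

dL = -4.2, da = -1.0, db = 1.9
dE = sqrt((-4.2)^2 + (-1.0)^2 + (1.9)^2) = 4.72
Max = 2.7
Passes: No


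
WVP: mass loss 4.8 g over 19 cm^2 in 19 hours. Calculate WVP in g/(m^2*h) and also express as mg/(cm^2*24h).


WVP = 4.8 / (19 x 19) x 10000 = 132.96 g/(m^2*h)
Mass loss in mg = 4.8 x 1000 = 4800 mg
Per cm^2 per 24h in mg: 4800 x 24 / (19 x 19) = 115200 / 361 = 319.11 mg/(cm^2*24h)


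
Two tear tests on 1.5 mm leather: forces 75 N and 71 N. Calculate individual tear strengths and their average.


Tear 1 = 50.0 N/mm
Tear 2 = 47.3 N/mm
Average = 48.7 N/mm


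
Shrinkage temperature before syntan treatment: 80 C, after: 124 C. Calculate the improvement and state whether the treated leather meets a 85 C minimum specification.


Improvement = 44 C
Meets 85 C spec: Yes

Improvement = 124 - 80 = 44 C
Spec check: 124 C >= 85 C? Yes


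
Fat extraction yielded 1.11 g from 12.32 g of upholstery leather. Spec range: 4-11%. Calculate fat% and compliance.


Fat content = 9.0%
Compliant: Yes


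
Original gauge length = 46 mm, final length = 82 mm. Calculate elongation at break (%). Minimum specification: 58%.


Extension = 82 - 46 = 36 mm
Elongation = 36 / 46 x 100 = 78.3%
Minimum required: 58%
Meets specification: Yes


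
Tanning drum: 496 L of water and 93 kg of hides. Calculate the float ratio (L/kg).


Float ratio = water / hide weight
Ratio = 496 / 93 = 5.3


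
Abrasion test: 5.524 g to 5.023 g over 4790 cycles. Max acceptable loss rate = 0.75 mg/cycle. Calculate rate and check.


Loss = 5.524 - 5.023 = 0.501 g
Rate = 0.501 g / 4790 cycles x 1000 = 0.105 mg/cycle
Max = 0.75 mg/cycle
Passes: Yes


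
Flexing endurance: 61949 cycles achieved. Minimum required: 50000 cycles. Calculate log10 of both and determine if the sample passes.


log10(61949) = 4.79
log10(50000) = 4.70
Passes: Yes


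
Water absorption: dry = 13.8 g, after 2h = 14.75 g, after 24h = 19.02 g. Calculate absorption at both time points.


2h absorption = 6.9%
24h absorption = 37.8%

WA (2h) = (14.75 - 13.8) / 13.8 x 100 = 6.9%
WA (24h) = (19.02 - 13.8) / 13.8 x 100 = 37.8%


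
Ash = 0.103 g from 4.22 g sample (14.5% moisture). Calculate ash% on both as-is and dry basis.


As-is ash% = 0.103 / 4.22 x 100 = 2.44%
Dry mass = 4.22 x (100 - 14.5) / 100 = 3.6081 g
Dry-basis ash% = 0.103 / 3.6081 x 100 = 2.85%


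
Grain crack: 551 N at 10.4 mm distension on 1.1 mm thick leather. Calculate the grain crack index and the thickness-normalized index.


Crack index = 53.0 N/mm
Normalized index = 48.2 N/mm per mm


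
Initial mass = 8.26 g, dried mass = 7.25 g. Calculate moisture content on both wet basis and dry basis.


Moisture lost = 8.26 - 7.25 = 1.01 g
Wet basis MC = 1.01 / 8.26 x 100 = 12.2%
Dry basis MC = 1.01 / 7.25 x 100 = 13.9%


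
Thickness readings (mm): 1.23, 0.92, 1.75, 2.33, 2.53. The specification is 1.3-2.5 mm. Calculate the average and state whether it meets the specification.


Average = 1.75 mm
Within specification: Yes

Sum = 8.76
Average = 8.76 / 5 = 1.75 mm
Specification range: 1.3 to 2.5 mm
Within spec: Yes


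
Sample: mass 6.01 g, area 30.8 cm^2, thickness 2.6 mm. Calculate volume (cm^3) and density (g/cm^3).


Thickness in cm = 2.6 / 10 = 0.26 cm
Volume = 30.8 x 0.26 = 8.008 cm^3
Density = 6.01 / 8.008 = 0.750 g/cm^3


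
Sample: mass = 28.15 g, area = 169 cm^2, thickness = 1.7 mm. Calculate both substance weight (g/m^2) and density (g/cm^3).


SW = 28.15 / 169 x 10000 = 1665.7 g/m^2
Volume = 169 x 1.7 / 10 = 28.73 cm^3
Density = 28.15 / 28.73 = 0.980 g/cm^3


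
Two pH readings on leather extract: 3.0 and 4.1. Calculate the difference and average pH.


Difference = |3.0 - 4.1| = 1.1
Average = (3.0 + 4.1) / 2 = 3.55


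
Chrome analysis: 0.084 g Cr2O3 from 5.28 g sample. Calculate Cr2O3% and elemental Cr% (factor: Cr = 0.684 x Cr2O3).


Cr2O3% = 0.084 / 5.28 x 100 = 1.59%
Cr% = 1.59 x 0.684 = 1.09%


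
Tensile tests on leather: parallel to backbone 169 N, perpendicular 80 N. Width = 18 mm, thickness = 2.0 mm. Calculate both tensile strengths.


Parallel = 4.69 N/mm^2
Perpendicular = 2.22 N/mm^2

Area = 18 x 2.0 = 36.0 mm^2
TS (parallel) = 169 / 36.0 = 4.69 N/mm^2
TS (perpendicular) = 80 / 36.0 = 2.22 N/mm^2


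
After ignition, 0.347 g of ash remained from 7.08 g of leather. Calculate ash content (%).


4.90%


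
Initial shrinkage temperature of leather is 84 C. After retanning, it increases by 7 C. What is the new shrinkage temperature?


91 C

New Ts = 84 + 7 = 91 C


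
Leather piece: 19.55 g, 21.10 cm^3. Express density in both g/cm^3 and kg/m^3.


0.927 g/cm^3
927 kg/m^3


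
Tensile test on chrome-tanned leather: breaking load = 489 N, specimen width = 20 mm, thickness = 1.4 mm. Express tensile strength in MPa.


Cross-section = 20 x 1.4 = 28.0 mm^2
TS = 489 / 28.0 = 17.46 MPa
(1 N/mm^2 = 1 MPa)


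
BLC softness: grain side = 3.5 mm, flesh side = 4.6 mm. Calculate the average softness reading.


4.05 mm

Average = (3.5 + 4.6) / 2
Average = 4.05 mm


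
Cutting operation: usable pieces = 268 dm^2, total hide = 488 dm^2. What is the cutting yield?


54.9%

Yield = usable / total x 100
Yield = 268 / 488 x 100 = 54.9%


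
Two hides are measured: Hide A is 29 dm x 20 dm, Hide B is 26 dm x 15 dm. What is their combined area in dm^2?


Hide A area = 29 x 20 = 580 dm^2
Hide B area = 26 x 15 = 390 dm^2
Total = 580 + 390 = 970 dm^2


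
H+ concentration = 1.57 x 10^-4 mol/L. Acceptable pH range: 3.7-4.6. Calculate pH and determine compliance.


pH = -log10(1.57 x 10^-4) = 3.80
Range: 3.7 to 4.6
Compliant: Yes


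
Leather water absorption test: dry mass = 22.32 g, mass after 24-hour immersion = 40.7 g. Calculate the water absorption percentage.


82.3%


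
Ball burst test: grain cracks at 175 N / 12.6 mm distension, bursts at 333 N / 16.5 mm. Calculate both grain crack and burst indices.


Crack index = 175 / 12.6 = 13.9 N/mm
Burst index = 333 / 16.5 = 20.2 N/mm


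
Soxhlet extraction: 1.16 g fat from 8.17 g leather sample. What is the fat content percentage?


14.2%

Fat content = 1.16 / 8.17 x 100
Fat = 14.2%


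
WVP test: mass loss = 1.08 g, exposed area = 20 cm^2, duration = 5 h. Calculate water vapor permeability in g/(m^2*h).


WVP = mass_loss / (area x time) x 10000
WVP = 1.08 / (20 x 5) x 10000
WVP = 1.08 / 100 x 10000 = 108.00 g/(m^2*h)


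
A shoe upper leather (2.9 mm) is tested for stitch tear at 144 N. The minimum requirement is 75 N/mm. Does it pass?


STS = 144 / 2.9 = 49.7 N/mm
Minimum required: 75 N/mm
Passes: No


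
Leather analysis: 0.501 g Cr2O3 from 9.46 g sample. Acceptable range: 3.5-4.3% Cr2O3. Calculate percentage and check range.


Cr2O3 = 5.30%
Within range: No


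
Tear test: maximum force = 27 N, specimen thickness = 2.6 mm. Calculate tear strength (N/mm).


Tear strength = force / thickness
Tear = 27 / 2.6 = 10.4 N/mm


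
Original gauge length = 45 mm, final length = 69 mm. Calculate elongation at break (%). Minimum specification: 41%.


Elongation = 53.3%
Meets spec: Yes

Extension = 69 - 45 = 24 mm
Elongation = 24 / 45 x 100 = 53.3%
Minimum required: 41%
Meets specification: Yes


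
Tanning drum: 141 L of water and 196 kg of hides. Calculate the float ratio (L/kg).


0.7


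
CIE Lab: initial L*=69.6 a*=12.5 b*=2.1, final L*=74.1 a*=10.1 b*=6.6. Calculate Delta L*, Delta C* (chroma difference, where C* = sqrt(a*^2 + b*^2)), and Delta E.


Delta L* = 4.5
Delta C* = -0.61
Delta E = 6.80


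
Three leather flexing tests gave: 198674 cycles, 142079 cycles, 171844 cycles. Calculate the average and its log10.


Average = 170866 cycles
log10 = 5.23

Average = (198674 + 142079 + 171844) / 3 = 170866 cycles
log10(170866) = 5.23


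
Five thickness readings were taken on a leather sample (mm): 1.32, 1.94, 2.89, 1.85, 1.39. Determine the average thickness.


1.88 mm


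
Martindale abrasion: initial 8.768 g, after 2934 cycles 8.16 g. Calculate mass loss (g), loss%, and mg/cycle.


Loss = 8.768 - 8.16 = 0.608 g
Loss% = 0.608 / 8.768 x 100 = 6.93%
Rate = 0.608 / 2934 x 1000 = 0.207 mg/cycle


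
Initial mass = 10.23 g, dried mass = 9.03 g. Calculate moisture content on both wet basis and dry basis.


Wet basis = 11.7%
Dry basis = 13.3%

Moisture lost = 10.23 - 9.03 = 1.20 g
Wet basis MC = 1.20 / 10.23 x 100 = 11.7%
Dry basis MC = 1.20 / 9.03 x 100 = 13.3%


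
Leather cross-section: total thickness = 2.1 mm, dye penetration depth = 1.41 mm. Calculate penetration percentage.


67.1%


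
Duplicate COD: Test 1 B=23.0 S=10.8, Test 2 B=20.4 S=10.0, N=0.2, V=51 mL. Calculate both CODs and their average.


COD1 = 382.7 mg/L
COD2 = 326.3 mg/L
Average = 354.5 mg/L

COD1 = (23.0 - 10.8) x 0.2 x 8000 / 51 = 382.7 mg/L
COD2 = (20.4 - 10.0) x 0.2 x 8000 / 51 = 326.3 mg/L
Average = (382.7 + 326.3) / 2 = 354.5 mg/L


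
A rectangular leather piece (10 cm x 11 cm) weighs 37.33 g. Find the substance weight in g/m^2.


Area = 10 x 11 = 110 cm^2
SW = 37.33 / 110 x 10000 = 3393.6 g/m^2


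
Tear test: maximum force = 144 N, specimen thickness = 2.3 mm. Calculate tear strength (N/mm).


Tear strength = force / thickness
Tear = 144 / 2.3 = 62.6 N/mm


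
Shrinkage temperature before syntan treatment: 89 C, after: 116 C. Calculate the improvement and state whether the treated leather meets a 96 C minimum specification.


Improvement = 27 C
Meets 96 C spec: Yes

Improvement = 116 - 89 = 27 C
Spec check: 116 C >= 96 C? Yes


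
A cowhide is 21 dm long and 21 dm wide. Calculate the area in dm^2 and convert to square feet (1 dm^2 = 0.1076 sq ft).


Area = 21 x 21 = 441 dm^2
Conversion: 441 x 0.1076 = 47.45 sq ft


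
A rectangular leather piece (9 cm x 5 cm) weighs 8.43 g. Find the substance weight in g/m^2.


1873.3 g/m^2


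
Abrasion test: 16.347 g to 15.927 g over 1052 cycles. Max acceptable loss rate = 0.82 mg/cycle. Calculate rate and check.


Rate = 0.399 mg/cycle
Passes: Yes


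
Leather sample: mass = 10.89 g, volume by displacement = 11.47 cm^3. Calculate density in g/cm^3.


Density = mass / volume
Density = 10.89 / 11.47 = 0.949 g/cm^3


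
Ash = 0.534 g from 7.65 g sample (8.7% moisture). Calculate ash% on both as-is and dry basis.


As-is ash% = 0.534 / 7.65 x 100 = 6.98%
Dry mass = 7.65 x (100 - 8.7) / 100 = 6.98445 g
Dry-basis ash% = 0.534 / 6.98445 x 100 = 7.65%


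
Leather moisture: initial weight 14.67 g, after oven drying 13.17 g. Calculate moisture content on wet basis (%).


Moisture = 14.67 - 13.17 = 1.50 g
MC = 1.50 / 14.67 x 100 = 10.2%


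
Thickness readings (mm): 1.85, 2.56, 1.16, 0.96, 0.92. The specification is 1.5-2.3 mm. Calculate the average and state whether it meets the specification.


Sum = 7.45
Average = 7.45 / 5 = 1.49 mm
Specification range: 1.5 to 2.3 mm
Within spec: No


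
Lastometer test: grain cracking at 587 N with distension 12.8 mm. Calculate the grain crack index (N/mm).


45.9 N/mm


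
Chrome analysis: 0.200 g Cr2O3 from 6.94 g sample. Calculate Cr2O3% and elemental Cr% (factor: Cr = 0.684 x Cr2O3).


Cr2O3% = 0.200 / 6.94 x 100 = 2.88%
Cr% = 2.88 x 0.684 = 1.97%


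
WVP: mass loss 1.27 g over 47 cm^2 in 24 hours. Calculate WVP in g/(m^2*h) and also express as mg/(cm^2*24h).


WVP = 1.27 / (47 x 24) x 10000 = 11.26 g/(m^2*h)
Mass loss in mg = 1.27 x 1000 = 1270 mg
Per cm^2 per 24h in mg: 1270 x 24 / (47 x 24) = 30480 / 1128 = 27.02 mg/(cm^2*24h)


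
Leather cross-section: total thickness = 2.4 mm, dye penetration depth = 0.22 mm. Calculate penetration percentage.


Penetration% = 0.22 / 2.4 x 100
Penetration = 9.2%


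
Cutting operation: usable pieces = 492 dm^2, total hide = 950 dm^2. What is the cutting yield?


51.8%

Yield = usable / total x 100
Yield = 492 / 950 x 100 = 51.8%


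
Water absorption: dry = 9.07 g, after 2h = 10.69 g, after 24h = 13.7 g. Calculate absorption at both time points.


2h absorption = 17.9%
24h absorption = 51.0%

WA (2h) = (10.69 - 9.07) / 9.07 x 100 = 17.9%
WA (24h) = (13.7 - 9.07) / 9.07 x 100 = 51.0%


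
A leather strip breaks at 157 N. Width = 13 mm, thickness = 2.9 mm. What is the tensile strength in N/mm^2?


Cross-sectional area = 13 x 2.9 = 37.7 mm^2
Tensile strength = 157 / 37.7 = 4.16 N/mm^2


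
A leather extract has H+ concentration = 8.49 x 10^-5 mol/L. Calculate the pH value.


pH = 4.07

pH = -log10[H+]
pH = -log10(8.49 x 10^-5) = 4.07


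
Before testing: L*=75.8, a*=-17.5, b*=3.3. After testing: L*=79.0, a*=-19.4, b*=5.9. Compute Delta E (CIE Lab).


dL = 79.0 - 75.8 = 3.2
da = -19.4 - (-17.5) = -1.9
db = 5.9 - 3.3 = 2.6
dE = sqrt((3.2)^2 + (-1.9)^2 + (2.6)^2) = 4.54


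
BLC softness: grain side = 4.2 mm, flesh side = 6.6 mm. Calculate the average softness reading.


Average = (4.2 + 6.6) / 2
Average = 5.40 mm


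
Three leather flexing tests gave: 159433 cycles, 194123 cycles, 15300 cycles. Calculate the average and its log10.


Average = 122952 cycles
log10 = 5.09

Average = (159433 + 194123 + 15300) / 3 = 122952 cycles
log10(122952) = 5.09


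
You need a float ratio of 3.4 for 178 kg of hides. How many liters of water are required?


605.2 L


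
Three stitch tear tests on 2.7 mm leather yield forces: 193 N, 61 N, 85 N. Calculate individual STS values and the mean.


STS1 = 193 / 2.7 = 71.5 N/mm
STS2 = 61 / 2.7 = 22.6 N/mm
STS3 = 85 / 2.7 = 31.5 N/mm
Mean = (71.5 + 22.6 + 31.5) / 3 = 41.9 N/mm


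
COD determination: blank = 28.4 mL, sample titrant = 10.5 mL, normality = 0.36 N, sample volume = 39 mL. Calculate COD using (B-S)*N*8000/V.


COD = (28.4 - 10.5) x 0.36 x 8000 / 39
COD = 17.9 x 0.36 x 8000 / 39
COD = 1321.8 mg/L


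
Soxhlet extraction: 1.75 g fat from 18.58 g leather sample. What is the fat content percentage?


9.4%

Fat content = 1.75 / 18.58 x 100
Fat = 9.4%


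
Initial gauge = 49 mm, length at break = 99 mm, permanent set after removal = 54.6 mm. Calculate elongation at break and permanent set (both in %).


Elongation at break = 102.0%
Permanent set = 11.4%

Elongation at break = (99 - 49) / 49 x 100 = 102.0%
Permanent set = (54.6 - 49) / 49 x 100 = 11.4%


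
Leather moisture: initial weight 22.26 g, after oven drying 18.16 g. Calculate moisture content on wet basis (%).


Moisture = 22.26 - 18.16 = 4.10 g
MC = 4.10 / 22.26 x 100 = 18.4%


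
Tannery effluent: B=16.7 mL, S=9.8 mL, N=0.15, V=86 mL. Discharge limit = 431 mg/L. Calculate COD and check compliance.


COD = 96.3 mg/L
Compliant: Yes


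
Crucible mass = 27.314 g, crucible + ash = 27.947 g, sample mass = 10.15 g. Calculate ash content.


Ash mass = 0.633 g
Ash content = 6.24%

Ash mass = 27.947 - 27.314 = 0.633 g
Ash% = 0.633 / 10.15 x 100 = 6.24%


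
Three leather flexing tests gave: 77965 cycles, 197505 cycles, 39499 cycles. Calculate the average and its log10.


Average = (77965 + 197505 + 39499) / 3 = 104990 cycles
log10(104990) = 5.02


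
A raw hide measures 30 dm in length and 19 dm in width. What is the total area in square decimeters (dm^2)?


570 dm^2

Area = length x width
Area = 30 x 19 = 570 dm^2


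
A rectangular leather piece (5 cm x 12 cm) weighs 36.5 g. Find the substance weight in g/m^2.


Area = 5 x 12 = 60 cm^2
SW = 36.5 / 60 x 10000 = 6083.3 g/m^2


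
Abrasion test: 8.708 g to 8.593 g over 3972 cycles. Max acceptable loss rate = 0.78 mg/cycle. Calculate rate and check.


Loss = 8.708 - 8.593 = 0.115 g
Rate = 0.115 g / 3972 cycles x 1000 = 0.029 mg/cycle
Max = 0.78 mg/cycle
Passes: Yes


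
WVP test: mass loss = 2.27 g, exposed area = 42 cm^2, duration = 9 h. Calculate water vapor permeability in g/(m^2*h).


60.05 g/(m^2*h)

WVP = mass_loss / (area x time) x 10000
WVP = 2.27 / (42 x 9) x 10000
WVP = 2.27 / 378 x 10000 = 60.05 g/(m^2*h)


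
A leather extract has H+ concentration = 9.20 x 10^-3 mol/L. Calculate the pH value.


pH = 2.04


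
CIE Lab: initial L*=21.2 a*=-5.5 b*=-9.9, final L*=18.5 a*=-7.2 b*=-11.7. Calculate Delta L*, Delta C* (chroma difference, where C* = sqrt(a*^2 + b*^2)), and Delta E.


Delta L* = -2.7
Delta C* = 2.41
Delta E = 3.66

Delta L* = 18.5 - 21.2 = -2.7
C1* = sqrt((-5.5)^2 + (-9.9)^2) = 11.325
C2* = sqrt((-7.2)^2 + (-11.7)^2) = 13.738
Delta C* = 13.738 - 11.325 = 2.41
Delta E = sqrt((-2.7)^2 + (-1.7)^2 + (-1.8)^2) = 3.66


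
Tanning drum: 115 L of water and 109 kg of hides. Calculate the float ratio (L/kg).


1.1


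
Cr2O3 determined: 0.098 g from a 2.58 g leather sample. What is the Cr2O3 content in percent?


3.80%


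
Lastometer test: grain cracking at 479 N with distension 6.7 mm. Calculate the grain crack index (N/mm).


71.5 N/mm

Grain crack index = force / distension
Index = 479 / 6.7 = 71.5 N/mm


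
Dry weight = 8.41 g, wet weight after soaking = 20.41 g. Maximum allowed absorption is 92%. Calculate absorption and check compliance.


WA = (20.41 - 8.41) / 8.41 x 100 = 142.7%
Maximum allowed: 92%
Compliant: No


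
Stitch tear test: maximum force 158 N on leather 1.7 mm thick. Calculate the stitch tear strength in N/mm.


92.9 N/mm


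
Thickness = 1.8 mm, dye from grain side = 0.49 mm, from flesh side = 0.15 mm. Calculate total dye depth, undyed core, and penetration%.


Total dyed = 0.64 mm
Undyed core = 1.16 mm
Penetration = 35.6%

Total dyed = 0.49 + 0.15 = 0.64 mm
Undyed core = 1.8 - 0.64 = 1.16 mm
Penetration = 0.64 / 1.8 x 100 = 35.6%


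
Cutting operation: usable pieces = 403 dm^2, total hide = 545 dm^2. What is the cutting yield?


Yield = usable / total x 100
Yield = 403 / 545 x 100 = 73.9%


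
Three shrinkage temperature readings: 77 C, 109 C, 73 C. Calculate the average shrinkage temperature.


86.3 C

Average = (77 + 109 + 73) / 3
Average = 259 / 3 = 86.3 C


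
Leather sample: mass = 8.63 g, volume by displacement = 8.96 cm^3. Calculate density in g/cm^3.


Density = mass / volume
Density = 8.63 / 8.96 = 0.963 g/cm^3


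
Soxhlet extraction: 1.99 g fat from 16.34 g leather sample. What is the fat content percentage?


12.2%

Fat content = 1.99 / 16.34 x 100
Fat = 12.2%


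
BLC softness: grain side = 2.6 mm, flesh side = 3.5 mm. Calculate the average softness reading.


3.05 mm

Average = (2.6 + 3.5) / 2
Average = 3.05 mm


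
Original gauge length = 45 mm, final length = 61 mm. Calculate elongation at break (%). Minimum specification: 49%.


Elongation = 35.6%
Meets spec: No

Extension = 61 - 45 = 16 mm
Elongation = 16 / 45 x 100 = 35.6%
Minimum required: 49%
Meets specification: No


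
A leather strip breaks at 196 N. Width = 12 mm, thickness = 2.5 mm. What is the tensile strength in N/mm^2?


Cross-sectional area = 12 x 2.5 = 30.0 mm^2
Tensile strength = 196 / 30.0 = 6.53 N/mm^2


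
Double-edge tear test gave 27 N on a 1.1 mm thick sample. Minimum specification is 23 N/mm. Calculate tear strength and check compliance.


Tear strength = 27 / 1.1 = 24.5 N/mm
Required minimum = 23 N/mm
Compliant: Yes


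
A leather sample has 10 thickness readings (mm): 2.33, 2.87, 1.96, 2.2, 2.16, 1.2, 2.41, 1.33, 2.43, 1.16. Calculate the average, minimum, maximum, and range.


Average = 2.01 mm
Min = 1.16 mm
Max = 2.87 mm
Range = 1.71 mm

Sum = 20.05
Average = 20.05 / 10 = 2.01 mm
Minimum = 1.16 mm
Maximum = 2.87 mm
Range = 2.87 - 1.16 = 1.71 mm


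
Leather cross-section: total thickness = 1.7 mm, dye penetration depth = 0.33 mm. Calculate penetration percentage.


19.4%

Penetration% = 0.33 / 1.7 x 100
Penetration = 19.4%


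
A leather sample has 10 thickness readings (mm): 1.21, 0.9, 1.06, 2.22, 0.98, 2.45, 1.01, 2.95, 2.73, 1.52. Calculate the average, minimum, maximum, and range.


Sum = 17.03
Average = 17.03 / 10 = 1.70 mm
Minimum = 0.9 mm
Maximum = 2.95 mm
Range = 2.95 - 0.9 = 2.05 mm


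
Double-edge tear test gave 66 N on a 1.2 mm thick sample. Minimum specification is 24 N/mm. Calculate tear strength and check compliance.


Tear strength = 55.0 N/mm
Compliant: Yes

Tear strength = 66 / 1.2 = 55.0 N/mm
Required minimum = 24 N/mm
Compliant: Yes


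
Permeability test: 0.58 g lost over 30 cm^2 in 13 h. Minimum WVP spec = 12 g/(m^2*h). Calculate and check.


WVP = 14.87 g/(m^2*h)
Meets specification: Yes

WVP = 0.58 / (30 x 13) x 10000 = 14.87 g/(m^2*h)
Minimum: 12 g/(m^2*h)
Meets spec: Yes


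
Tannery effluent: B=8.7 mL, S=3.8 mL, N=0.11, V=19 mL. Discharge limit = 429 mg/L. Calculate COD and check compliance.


COD = (8.7 - 3.8) x 0.11 x 8000 / 19 = 226.9 mg/L
Limit: 429 mg/L
Compliant: Yes


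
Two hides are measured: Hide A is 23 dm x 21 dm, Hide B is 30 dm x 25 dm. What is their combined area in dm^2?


Hide A area = 23 x 21 = 483 dm^2
Hide B area = 30 x 25 = 750 dm^2
Total = 483 + 750 = 1233 dm^2


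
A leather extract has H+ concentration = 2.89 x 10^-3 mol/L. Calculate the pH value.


pH = -log10[H+]
pH = -log10(2.89 x 10^-3) = 2.54


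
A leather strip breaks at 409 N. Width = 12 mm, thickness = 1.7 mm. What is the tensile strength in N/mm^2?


20.05 N/mm^2


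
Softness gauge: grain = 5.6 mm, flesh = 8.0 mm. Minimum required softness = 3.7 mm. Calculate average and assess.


Average = (5.6 + 8.0) / 2 = 6.80 mm
Minimum = 3.7 mm
Meets requirement: Yes


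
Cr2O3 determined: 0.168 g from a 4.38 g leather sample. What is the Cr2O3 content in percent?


3.84%


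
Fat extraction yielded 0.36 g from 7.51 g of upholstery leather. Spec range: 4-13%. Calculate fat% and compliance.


Fat content = 4.8%
Compliant: Yes

Fat% = 0.36 / 7.51 x 100 = 4.8%
Spec range: 4-13%
Compliant: Yes


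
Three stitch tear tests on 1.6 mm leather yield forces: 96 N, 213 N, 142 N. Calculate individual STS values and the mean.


STS1 = 60.0 N/mm
STS2 = 133.1 N/mm
STS3 = 88.8 N/mm
Mean = 94.0 N/mm

STS1 = 96 / 1.6 = 60.0 N/mm
STS2 = 213 / 1.6 = 133.1 N/mm
STS3 = 142 / 1.6 = 88.8 N/mm
Mean = (60.0 + 133.1 + 88.8) / 3 = 94.0 N/mm


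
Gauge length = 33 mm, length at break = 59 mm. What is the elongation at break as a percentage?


78.8%

Extension = 59 - 33 = 26 mm
Elongation = 26 / 33 x 100 = 78.8%


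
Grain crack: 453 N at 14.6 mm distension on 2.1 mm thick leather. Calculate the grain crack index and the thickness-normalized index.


Crack index = 31.0 N/mm
Normalized index = 14.8 N/mm per mm


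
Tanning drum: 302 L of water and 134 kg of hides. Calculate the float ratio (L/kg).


2.3

Float ratio = water / hide weight
Ratio = 302 / 134 = 2.3


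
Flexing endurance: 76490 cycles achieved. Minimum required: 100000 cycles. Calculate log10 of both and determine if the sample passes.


Achieved: log10 = 4.88
Required: log10 = 5.00
Passes: No

log10(76490) = 4.88
log10(100000) = 5.00
Passes: No


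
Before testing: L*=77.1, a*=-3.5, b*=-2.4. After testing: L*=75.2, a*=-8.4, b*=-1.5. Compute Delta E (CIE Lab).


dL = 75.2 - 77.1 = -1.9
da = -8.4 - (-3.5) = -4.9
db = -1.5 - (-2.4) = 0.9
dE = sqrt((-1.9)^2 + (-4.9)^2 + (0.9)^2) = 5.33


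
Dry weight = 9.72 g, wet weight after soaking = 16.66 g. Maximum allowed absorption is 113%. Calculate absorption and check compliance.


Absorption = 71.4%
Compliant: Yes

WA = (16.66 - 9.72) / 9.72 x 100 = 71.4%
Maximum allowed: 113%
Compliant: Yes


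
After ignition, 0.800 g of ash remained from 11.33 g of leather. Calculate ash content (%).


7.06%

Ash% = 0.800 / 11.33 x 100
Ash% = 7.06%


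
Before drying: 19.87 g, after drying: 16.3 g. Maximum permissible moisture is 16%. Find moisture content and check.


MC = (19.87 - 16.3) / 19.87 x 100 = 18.0%
Maximum: 16%
Acceptable: No


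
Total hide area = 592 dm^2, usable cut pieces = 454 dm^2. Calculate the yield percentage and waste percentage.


Yield = 454 / 592 x 100 = 76.7%
Waste = 592 - 454 = 138 dm^2
Waste% = 100 - 76.7 = 23.3%


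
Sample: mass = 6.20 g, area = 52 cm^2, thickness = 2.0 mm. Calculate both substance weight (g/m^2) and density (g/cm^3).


Substance weight = 1192.3 g/m^2
Density = 0.596 g/cm^3


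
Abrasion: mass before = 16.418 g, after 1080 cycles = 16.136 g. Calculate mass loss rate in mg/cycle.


0.261 mg/cycle


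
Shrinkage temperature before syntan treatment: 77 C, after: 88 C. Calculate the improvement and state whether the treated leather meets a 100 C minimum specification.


Improvement = 88 - 77 = 11 C
Spec check: 88 C >= 100 C? No


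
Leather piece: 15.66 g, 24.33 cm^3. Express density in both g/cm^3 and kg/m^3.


Density = 15.66 / 24.33 = 0.644 g/cm^3
Convert: 0.644 x 1000 = 644 kg/m^3


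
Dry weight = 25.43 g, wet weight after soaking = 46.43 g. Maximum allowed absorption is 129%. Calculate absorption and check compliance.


Absorption = 82.6%
Compliant: Yes

WA = (46.43 - 25.43) / 25.43 x 100 = 82.6%
Maximum allowed: 129%
Compliant: Yes


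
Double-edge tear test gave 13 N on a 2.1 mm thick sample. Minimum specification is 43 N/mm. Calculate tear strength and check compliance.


Tear strength = 6.2 N/mm
Compliant: No

Tear strength = 13 / 2.1 = 6.2 N/mm
Required minimum = 43 N/mm
Compliant: No


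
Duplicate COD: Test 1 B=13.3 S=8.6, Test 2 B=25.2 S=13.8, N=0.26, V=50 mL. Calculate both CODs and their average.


COD1 = (13.3 - 8.6) x 0.26 x 8000 / 50 = 195.5 mg/L
COD2 = (25.2 - 13.8) x 0.26 x 8000 / 50 = 474.2 mg/L
Average = (195.5 + 474.2) / 2 = 334.9 mg/L


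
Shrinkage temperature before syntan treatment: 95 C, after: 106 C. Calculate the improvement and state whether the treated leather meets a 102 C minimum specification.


Improvement = 11 C
Meets 102 C spec: Yes


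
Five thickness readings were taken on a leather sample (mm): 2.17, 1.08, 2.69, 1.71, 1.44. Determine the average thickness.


Sum = 2.17 + 1.08 + 2.69 + 1.71 + 1.44 = 9.09
Average = 9.09 / 5 = 1.82 mm


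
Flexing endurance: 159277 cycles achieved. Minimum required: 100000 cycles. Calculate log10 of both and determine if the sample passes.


log10(159277) = 5.20
log10(100000) = 5.00
Passes: Yes


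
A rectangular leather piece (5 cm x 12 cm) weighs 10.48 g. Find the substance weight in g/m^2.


1746.7 g/m^2

Area = 5 x 12 = 60 cm^2
SW = 10.48 / 60 x 10000 = 1746.7 g/m^2


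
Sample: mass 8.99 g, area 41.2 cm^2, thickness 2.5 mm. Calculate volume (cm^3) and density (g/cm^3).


Volume = 10.300 cm^3
Density = 0.873 g/cm^3

Thickness in cm = 2.5 / 10 = 0.25 cm
Volume = 41.2 x 0.25 = 10.300 cm^3
Density = 8.99 / 10.300 = 0.873 g/cm^3


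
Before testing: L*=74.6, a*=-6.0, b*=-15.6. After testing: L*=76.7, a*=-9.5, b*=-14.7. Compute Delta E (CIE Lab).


dL = 76.7 - 74.6 = 2.1
da = -9.5 - (-6.0) = -3.5
db = -14.7 - (-15.6) = 0.9
dE = sqrt((2.1)^2 + (-3.5)^2 + (0.9)^2) = 4.18


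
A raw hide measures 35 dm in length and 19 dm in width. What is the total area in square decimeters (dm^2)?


Area = length x width
Area = 35 x 19 = 665 dm^2


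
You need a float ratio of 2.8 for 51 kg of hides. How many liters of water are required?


Water = hide weight x target ratio
Water = 51 x 2.8 = 142.8 L


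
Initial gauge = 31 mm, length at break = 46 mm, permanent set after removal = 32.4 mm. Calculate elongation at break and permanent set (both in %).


Elongation at break = (46 - 31) / 31 x 100 = 48.4%
Permanent set = (32.4 - 31) / 31 x 100 = 4.5%


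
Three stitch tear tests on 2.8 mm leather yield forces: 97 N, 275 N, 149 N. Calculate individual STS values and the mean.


STS1 = 34.6 N/mm
STS2 = 98.2 N/mm
STS3 = 53.2 N/mm
Mean = 62.0 N/mm

STS1 = 97 / 2.8 = 34.6 N/mm
STS2 = 275 / 2.8 = 98.2 N/mm
STS3 = 149 / 2.8 = 53.2 N/mm
Mean = (34.6 + 98.2 + 53.2) / 3 = 62.0 N/mm


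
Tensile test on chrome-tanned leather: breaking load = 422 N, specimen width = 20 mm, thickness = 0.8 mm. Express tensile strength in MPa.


26.38 MPa

Cross-section = 20 x 0.8 = 16.0 mm^2
TS = 422 / 16.0 = 26.38 MPa
(1 N/mm^2 = 1 MPa)


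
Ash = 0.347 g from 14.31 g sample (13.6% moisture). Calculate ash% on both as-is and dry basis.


As-is ash = 2.42%
Dry-basis ash = 2.81%


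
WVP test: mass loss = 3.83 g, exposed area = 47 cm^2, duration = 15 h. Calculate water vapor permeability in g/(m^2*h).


WVP = mass_loss / (area x time) x 10000
WVP = 3.83 / (47 x 15) x 10000
WVP = 3.83 / 705 x 10000 = 54.33 g/(m^2*h)


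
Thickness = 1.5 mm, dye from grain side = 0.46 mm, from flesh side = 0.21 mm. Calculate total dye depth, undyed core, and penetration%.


Total dyed = 0.46 + 0.21 = 0.67 mm
Undyed core = 1.5 - 0.67 = 0.83 mm
Penetration = 0.67 / 1.5 x 100 = 44.7%


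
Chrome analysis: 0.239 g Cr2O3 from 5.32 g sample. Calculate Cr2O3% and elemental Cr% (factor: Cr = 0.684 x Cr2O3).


Cr2O3% = 0.239 / 5.32 x 100 = 4.49%
Cr% = 4.49 x 0.684 = 3.07%


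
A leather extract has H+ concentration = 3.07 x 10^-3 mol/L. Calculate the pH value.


pH = 2.51

pH = -log10[H+]
pH = -log10(3.07 x 10^-3) = 2.51


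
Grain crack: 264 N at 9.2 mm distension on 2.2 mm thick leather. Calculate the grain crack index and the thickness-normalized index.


Crack index = 264 / 9.2 = 28.7 N/mm
Normalized = 28.7 / 2.2 = 13.0 N/mm per mm


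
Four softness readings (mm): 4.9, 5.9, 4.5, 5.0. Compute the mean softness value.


Sum = 4.9 + 5.9 + 4.5 + 5.0
Mean = 20.3 / 4 = 5.08 mm


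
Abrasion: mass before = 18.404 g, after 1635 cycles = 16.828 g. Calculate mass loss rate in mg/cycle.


Mass loss = 18.404 - 16.828 = 1.576 g
Rate = 1.576 / 1635 x 1000 = 0.964 mg/cycle


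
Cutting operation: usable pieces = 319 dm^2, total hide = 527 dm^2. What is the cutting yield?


60.5%

Yield = usable / total x 100
Yield = 319 / 527 x 100 = 60.5%


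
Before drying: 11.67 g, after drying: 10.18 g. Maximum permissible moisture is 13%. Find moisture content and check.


MC = (11.67 - 10.18) / 11.67 x 100 = 12.8%
Maximum: 13%
Acceptable: Yes


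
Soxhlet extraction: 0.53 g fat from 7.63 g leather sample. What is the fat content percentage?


Fat content = 0.53 / 7.63 x 100
Fat = 6.9%


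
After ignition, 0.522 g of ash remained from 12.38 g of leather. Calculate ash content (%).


4.22%

Ash% = 0.522 / 12.38 x 100
Ash% = 4.22%


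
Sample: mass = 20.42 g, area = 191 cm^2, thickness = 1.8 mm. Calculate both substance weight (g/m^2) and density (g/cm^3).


Substance weight = 1069.1 g/m^2
Density = 0.594 g/cm^3

SW = 20.42 / 191 x 10000 = 1069.1 g/m^2
Volume = 191 x 1.8 / 10 = 34.38 cm^3
Density = 20.42 / 34.38 = 0.594 g/cm^3


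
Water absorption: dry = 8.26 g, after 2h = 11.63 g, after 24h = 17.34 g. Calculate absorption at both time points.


2h absorption = 40.8%
24h absorption = 109.9%


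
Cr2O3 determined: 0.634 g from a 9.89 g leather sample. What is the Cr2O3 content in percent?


Cr2O3% = 0.634 / 9.89 x 100
Cr2O3% = 6.41%


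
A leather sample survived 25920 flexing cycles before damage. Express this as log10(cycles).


4.41

log10(25920) = 4.41


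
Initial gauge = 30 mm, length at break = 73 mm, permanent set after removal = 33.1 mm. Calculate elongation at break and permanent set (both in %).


Elongation at break = 143.3%
Permanent set = 10.3%

Elongation at break = (73 - 30) / 30 x 100 = 143.3%
Permanent set = (33.1 - 30) / 30 x 100 = 10.3%


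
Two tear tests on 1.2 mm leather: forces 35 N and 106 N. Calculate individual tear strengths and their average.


Tear 1 = 29.2 N/mm
Tear 2 = 88.3 N/mm
Average = 58.8 N/mm

Tear 1 = 35 / 1.2 = 29.2 N/mm
Tear 2 = 106 / 1.2 = 88.3 N/mm
Average = (29.2 + 88.3) / 2 = 58.8 N/mm


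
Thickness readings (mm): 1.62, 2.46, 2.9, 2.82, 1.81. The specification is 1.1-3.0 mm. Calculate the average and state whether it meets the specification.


Average = 2.32 mm
Within specification: Yes

Sum = 11.61
Average = 11.61 / 5 = 2.32 mm
Specification range: 1.1 to 3.0 mm
Within spec: Yes


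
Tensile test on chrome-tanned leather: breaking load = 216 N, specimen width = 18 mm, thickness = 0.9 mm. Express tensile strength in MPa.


Cross-section = 18 x 0.9 = 16.2 mm^2
TS = 216 / 16.2 = 13.33 MPa
(1 N/mm^2 = 1 MPa)


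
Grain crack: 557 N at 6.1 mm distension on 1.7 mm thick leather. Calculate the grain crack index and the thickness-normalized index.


Crack index = 91.3 N/mm
Normalized index = 53.7 N/mm per mm


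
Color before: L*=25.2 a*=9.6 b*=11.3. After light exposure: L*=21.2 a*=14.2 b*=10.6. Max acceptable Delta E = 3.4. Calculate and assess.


Delta E = 6.14
Passes: No

dL = -4.0, da = 4.6, db = -0.7
dE = sqrt((-4.0)^2 + (4.6)^2 + (-0.7)^2) = 6.14
Max = 3.4
Passes: No


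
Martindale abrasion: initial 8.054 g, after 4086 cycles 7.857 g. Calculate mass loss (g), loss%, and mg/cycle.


Mass loss = 0.197 g
Loss = 2.45%
Rate = 0.048 mg/cycle

Loss = 8.054 - 7.857 = 0.197 g
Loss% = 0.197 / 8.054 x 100 = 2.45%
Rate = 0.197 / 4086 x 1000 = 0.048 mg/cycle


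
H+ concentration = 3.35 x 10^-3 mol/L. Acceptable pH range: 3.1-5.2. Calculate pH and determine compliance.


pH = -log10(3.35 x 10^-3) = 2.47
Range: 3.1 to 5.2
Compliant: No


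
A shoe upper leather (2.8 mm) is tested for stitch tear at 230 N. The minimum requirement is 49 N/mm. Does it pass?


STS = 82.1 N/mm
Passes: Yes

STS = 230 / 2.8 = 82.1 N/mm
Minimum required: 49 N/mm
Passes: Yes


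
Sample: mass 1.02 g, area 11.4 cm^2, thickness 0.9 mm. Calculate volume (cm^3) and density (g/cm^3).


Volume = 1.026 cm^3
Density = 0.994 g/cm^3

Thickness in cm = 0.9 / 10 = 0.09 cm
Volume = 11.4 x 0.09 = 1.026 cm^3
Density = 1.02 / 1.026 = 0.994 g/cm^3


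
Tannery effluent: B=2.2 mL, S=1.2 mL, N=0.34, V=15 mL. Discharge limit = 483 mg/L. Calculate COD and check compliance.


COD = (2.2 - 1.2) x 0.34 x 8000 / 15 = 181.3 mg/L
Limit: 483 mg/L
Compliant: Yes


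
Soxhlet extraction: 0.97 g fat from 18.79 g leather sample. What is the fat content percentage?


5.2%


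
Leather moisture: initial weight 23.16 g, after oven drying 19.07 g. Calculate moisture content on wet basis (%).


Moisture = 23.16 - 19.07 = 4.09 g
MC = 4.09 / 23.16 x 100 = 17.7%


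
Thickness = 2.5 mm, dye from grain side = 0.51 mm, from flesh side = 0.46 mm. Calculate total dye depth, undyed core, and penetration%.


Total dyed = 0.97 mm
Undyed core = 1.53 mm
Penetration = 38.8%

Total dyed = 0.51 + 0.46 = 0.97 mm
Undyed core = 2.5 - 0.97 = 1.53 mm
Penetration = 0.97 / 2.5 x 100 = 38.8%


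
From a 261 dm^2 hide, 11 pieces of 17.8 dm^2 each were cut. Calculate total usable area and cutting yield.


Total usable = 11 x 17.8 = 195.8 dm^2
Yield = 195.8 / 261 x 100 = 75.0%


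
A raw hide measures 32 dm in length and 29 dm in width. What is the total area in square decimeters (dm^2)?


928 dm^2


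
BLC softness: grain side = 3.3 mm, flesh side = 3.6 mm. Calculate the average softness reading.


Average = (3.3 + 3.6) / 2
Average = 3.45 mm


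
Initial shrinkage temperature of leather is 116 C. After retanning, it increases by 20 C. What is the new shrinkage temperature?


136 C

New Ts = 116 + 20 = 136 C


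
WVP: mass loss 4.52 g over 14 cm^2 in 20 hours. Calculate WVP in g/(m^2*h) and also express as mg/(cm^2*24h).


WVP = 161.43 g/(m^2*h)
Daily rate = 387.43 mg/(cm^2*24h)

WVP = 4.52 / (14 x 20) x 10000 = 161.43 g/(m^2*h)
Mass loss in mg = 4.52 x 1000 = 4520 mg
Per cm^2 per 24h in mg: 4520 x 24 / (14 x 20) = 108480 / 280 = 387.43 mg/(cm^2*24h)


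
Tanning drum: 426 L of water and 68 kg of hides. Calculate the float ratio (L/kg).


6.3

Float ratio = water / hide weight
Ratio = 426 / 68 = 6.3
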